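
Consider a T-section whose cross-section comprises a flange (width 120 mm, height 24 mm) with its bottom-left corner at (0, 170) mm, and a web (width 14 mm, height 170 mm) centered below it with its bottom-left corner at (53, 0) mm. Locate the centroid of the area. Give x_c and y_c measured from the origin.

web: A = 14 × 170 = 2380.00, centroid at (60.00, 85.00).
flange: A = 120 × 24 = 2880.00, centroid at (60.00, 182.00).
ΣA = 5260.00 mm²
ΣAx_c = (2380.00)(60.00) + (2880.00)(60.00) = 315600.00 mm³
ΣAy_c = (2380.00)(85.00) + (2880.00)(182.00) = 726460.00 mm³
x_c = 315600.00 / 5260.00 = 60.00 mm
y_c = 726460.00 / 5260.00 = 138.11 mm

x_c = 60.00 mm, y_c = 138.11 mm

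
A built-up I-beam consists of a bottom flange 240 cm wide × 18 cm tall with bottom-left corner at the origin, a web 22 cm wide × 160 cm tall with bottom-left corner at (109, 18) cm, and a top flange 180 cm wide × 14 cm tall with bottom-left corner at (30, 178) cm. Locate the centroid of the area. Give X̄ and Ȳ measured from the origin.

X̄ = 120.00 cm, Ȳ = 82.05 cm

bottom flange: A = 240 × 18 = 4320.00, centroid at (120.00, 9.00).
web: A = 22 × 160 = 3520.00, centroid at (120.00, 98.00).
top flange: A = 180 × 14 = 2520.00, centroid at (120.00, 185.00).
ΣA = 10360.00 cm², ΣAX̄ = 1243200.00 cm³, ΣAȲ = 850040.00 cm³.
X̄ = 1243200.00/10360.00 = 120.00 cm; Ȳ = 850040.00/10360.00 = 82.05 cm.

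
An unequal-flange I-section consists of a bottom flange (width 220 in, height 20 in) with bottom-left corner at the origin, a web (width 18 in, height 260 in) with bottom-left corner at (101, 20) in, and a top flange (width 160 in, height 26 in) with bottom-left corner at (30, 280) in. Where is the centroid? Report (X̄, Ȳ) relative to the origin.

X̄ = 110.00 in, Ȳ = 148.40 in

Part | A | x̄ᵢ | ȳᵢ | A·x̄ᵢ | A·ȳᵢ
bottom flange | 4400.00 | 110.00 | 10.00 | 484000.00 | 44000.00
web | 4680.00 | 110.00 | 150.00 | 514800.00 | 702000.00
top flange | 4160.00 | 110.00 | 293.00 | 457600.00 | 1218880.00
Σ | 13240.00 |  |  | 1456400.00 | 1964880.00
X̄ = 1456400.00 / 13240.00 = 110.00 in
Ȳ = 1964880.00 / 13240.00 = 148.40 in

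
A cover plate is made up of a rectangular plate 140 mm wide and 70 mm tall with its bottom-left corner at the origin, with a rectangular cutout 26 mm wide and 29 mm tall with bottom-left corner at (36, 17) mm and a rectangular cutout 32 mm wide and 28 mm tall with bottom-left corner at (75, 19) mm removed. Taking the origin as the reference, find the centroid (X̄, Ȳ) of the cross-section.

X̄ = 69.63 mm, Ȳ = 35.54 mm

plate: A = 140 × 70 = 9800.00, centroid at (70.00, 35.00).
hole 1: A = −(26 × 29) = -754.00, centroid at (49.00, 31.50).
hole 2: A = −(32 × 28) = -896.00, centroid at (91.00, 33.00).
ΣA = 8150.00 mm²
ΣAX̄ = (9800.00)(70.00) + (-754.00)(49.00) + (-896.00)(91.00) = 567518.00 mm³
ΣAȲ = (9800.00)(35.00) + (-754.00)(31.50) + (-896.00)(33.00) = 289681.00 mm³
X̄ = 567518.00 / 8150.00 = 69.63 mm
Ȳ = 289681.00 / 8150.00 = 35.54 mm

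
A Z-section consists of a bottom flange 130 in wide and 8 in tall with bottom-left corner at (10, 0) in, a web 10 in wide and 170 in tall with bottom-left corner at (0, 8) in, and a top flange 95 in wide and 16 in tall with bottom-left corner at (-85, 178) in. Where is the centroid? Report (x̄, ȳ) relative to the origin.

x̄ = 6.92 in, ȳ = 104.46 in

Part | A | x̄ᵢ | ȳᵢ | A·x̄ᵢ | A·ȳᵢ
bottom flange | 1040.00 | 75.00 | 4.00 | 78000.00 | 4160.00
web | 1700.00 | 5.00 | 93.00 | 8500.00 | 158100.00
top flange | 1520.00 | -37.50 | 186.00 | -57000.00 | 282720.00
Σ | 4260.00 |  |  | 29500.00 | 444980.00
x̄ = 29500.00 / 4260.00 = 6.92 in
ȳ = 444980.00 / 4260.00 = 104.46 in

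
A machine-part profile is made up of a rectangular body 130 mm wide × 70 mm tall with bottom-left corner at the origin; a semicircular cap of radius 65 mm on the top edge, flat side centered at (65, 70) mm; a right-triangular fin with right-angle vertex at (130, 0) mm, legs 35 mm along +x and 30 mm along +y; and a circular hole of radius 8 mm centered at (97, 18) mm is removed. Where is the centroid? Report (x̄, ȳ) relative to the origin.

x̄ = 67.11 mm, ȳ = 60.26 mm

rectangular body: A = 130 × 70 = 9100.00, centroid at (65.00, 35.00).
semicircular top: A = ½π·65² = 6636.61, centroid at (65.00, 97.59).
triangular fin: A = ½·35·30 = 525.00, centroid at (141.67, 10.00).
hole: A = −π·8² = -201.06, centroid at (97.00, 18.00).
ΣA = 16060.55 mm²
ΣAx̄ = (9100.00)(65.00) + (6636.61)(65.00) + (525.00)(141.67) + (-201.06)(97.00) = 1077751.93 mm³
ΣAȳ = (9100.00)(35.00) + (6636.61)(97.59) + (525.00)(10.00) + (-201.06)(18.00) = 967777.23 mm³
x̄ = 1077751.93 / 16060.55 = 67.11 mm
ȳ = 967777.23 / 16060.55 = 60.26 mm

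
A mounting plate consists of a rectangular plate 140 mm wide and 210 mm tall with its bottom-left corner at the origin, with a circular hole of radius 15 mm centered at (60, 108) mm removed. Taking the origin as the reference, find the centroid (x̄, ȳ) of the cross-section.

x̄ = 70.25 mm, ȳ = 104.93 mm

plate: A = 140 × 210 = 29400.00, centroid at (70.00, 105.00).
hole: A = −π·15² = -706.86, centroid at (60.00, 108.00).
ΣA = 28693.14 mm², ΣAx̄ = 2015588.50 mm³, ΣAȳ = 3010659.30 mm³.
x̄ = 2015588.50/28693.14 = 70.25 mm; ȳ = 3010659.30/28693.14 = 104.93 mm.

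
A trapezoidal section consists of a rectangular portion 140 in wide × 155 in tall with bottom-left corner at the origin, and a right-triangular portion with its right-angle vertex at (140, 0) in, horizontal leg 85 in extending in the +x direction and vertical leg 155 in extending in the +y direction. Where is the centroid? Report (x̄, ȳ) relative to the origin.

x̄ = 92.90 in, ȳ = 71.48 in

rectangular portion: A = 140 × 155 = 21700.00, centroid at (70.00, 77.50).
triangular portion: A = ½·85·155 = 6587.50, centroid at (168.33, 51.67).
ΣA = 28287.50 in²
ΣAx̄ = (21700.00)(70.00) + (6587.50)(168.33) = 2627895.83 in³
ΣAȳ = (21700.00)(77.50) + (6587.50)(51.67) = 2022104.17 in³
x̄ = 2627895.83 / 28287.50 = 92.90 in
ȳ = 2022104.17 / 28287.50 = 71.48 in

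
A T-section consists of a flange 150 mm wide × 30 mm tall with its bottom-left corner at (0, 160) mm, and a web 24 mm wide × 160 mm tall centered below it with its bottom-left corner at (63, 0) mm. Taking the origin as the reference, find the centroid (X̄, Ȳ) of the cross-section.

Part | A | x̄ᵢ | ȳᵢ | A·x̄ᵢ | A·ȳᵢ
web | 3840.00 | 75.00 | 80.00 | 288000.00 | 307200.00
flange | 4500.00 | 75.00 | 175.00 | 337500.00 | 787500.00
Σ | 8340.00 |  |  | 625500.00 | 1094700.00
X̄ = 625500.00 / 8340.00 = 75.00 mm
Ȳ = 1094700.00 / 8340.00 = 131.26 mm

X̄ = 75.00 mm, Ȳ = 131.26 mm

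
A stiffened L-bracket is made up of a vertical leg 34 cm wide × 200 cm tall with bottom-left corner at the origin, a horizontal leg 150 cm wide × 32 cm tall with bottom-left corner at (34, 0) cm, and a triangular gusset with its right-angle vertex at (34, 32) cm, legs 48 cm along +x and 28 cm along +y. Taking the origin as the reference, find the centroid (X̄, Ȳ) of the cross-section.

X̄ = 54.79 cm, Ȳ = 63.93 cm

vertical leg: A = 34 × 200 = 6800.00, centroid at (17.00, 100.00).
horizontal leg: A = 150 × 32 = 4800.00, centroid at (109.00, 16.00).
gusset: A = ½·48·28 = 672.00, centroid at (50.00, 41.33).
ΣA = 12272.00 cm²
ΣAX̄ = (6800.00)(17.00) + (4800.00)(109.00) + (672.00)(50.00) = 672400.00 cm³
ΣAȲ = (6800.00)(100.00) + (4800.00)(16.00) + (672.00)(41.33) = 784576.00 cm³
X̄ = 672400.00 / 12272.00 = 54.79 cm
Ȳ = 784576.00 / 12272.00 = 63.93 cm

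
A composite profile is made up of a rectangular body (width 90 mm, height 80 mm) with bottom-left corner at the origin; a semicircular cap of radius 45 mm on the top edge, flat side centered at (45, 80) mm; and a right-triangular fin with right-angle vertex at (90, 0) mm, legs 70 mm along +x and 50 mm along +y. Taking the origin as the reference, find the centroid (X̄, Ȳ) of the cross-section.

X̄ = 54.86 mm, Ȳ = 52.13 mm

Part | A | x̄ᵢ | ȳᵢ | A·x̄ᵢ | A·ȳᵢ
rectangular body | 7200.00 | 45.00 | 40.00 | 324000.00 | 288000.00
semicircular top | 3180.86 | 45.00 | 99.10 | 143138.82 | 315219.00
triangular fin | 1750.00 | 113.33 | 16.67 | 198333.33 | 29166.67
Σ | 12130.86 |  |  | 665472.15 | 632385.67
X̄ = 665472.15 / 12130.86 = 54.86 mm
Ȳ = 632385.67 / 12130.86 = 52.13 mm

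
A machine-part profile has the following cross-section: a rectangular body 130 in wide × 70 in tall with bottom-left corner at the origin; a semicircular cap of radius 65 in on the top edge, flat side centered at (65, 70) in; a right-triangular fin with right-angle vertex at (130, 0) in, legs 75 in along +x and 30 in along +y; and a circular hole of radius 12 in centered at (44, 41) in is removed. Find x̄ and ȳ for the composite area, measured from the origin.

Part | A | x̄ᵢ | ȳᵢ | A·x̄ᵢ | A·ȳᵢ
rectangular body | 9100.00 | 65.00 | 35.00 | 591500.00 | 318500.00
semicircular top | 6636.61 | 65.00 | 97.59 | 431379.94 | 647646.35
triangular fin | 1125.00 | 155.00 | 10.00 | 174375.00 | 11250.00
hole | -452.39 | 44.00 | 41.00 | -19905.13 | -18547.96
Σ | 16409.23 |  |  | 1177349.81 | 958848.38
x̄ = 1177349.81 / 16409.23 = 71.75 in
ȳ = 958848.38 / 16409.23 = 58.43 in

x̄ = 71.75 in, ȳ = 58.43 in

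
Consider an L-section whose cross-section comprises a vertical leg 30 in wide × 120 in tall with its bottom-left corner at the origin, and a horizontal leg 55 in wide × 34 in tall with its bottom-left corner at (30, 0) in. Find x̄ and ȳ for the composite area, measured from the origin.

x̄ = 29.53 in, ȳ = 45.30 in

Part | A | x̄ᵢ | ȳᵢ | A·x̄ᵢ | A·ȳᵢ
vertical leg | 3600.00 | 15.00 | 60.00 | 54000.00 | 216000.00
horizontal leg | 1870.00 | 57.50 | 17.00 | 107525.00 | 31790.00
Σ | 5470.00 |  |  | 161525.00 | 247790.00
x̄ = 161525.00 / 5470.00 = 29.53 in
ȳ = 247790.00 / 5470.00 = 45.30 in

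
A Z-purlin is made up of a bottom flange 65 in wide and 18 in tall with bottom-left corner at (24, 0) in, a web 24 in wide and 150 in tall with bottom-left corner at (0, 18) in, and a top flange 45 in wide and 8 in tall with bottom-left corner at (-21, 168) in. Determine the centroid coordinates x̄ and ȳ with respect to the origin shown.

bottom flange: A = 65 × 18 = 1170.00, centroid at (56.50, 9.00).
web: A = 24 × 150 = 3600.00, centroid at (12.00, 93.00).
top flange: A = 45 × 8 = 360.00, centroid at (1.50, 172.00).
ΣA = 5130.00 in²
ΣAx̄ = (1170.00)(56.50) + (3600.00)(12.00) + (360.00)(1.50) = 109845.00 in³
ΣAȳ = (1170.00)(9.00) + (3600.00)(93.00) + (360.00)(172.00) = 407250.00 in³
x̄ = 109845.00 / 5130.00 = 21.41 in
ȳ = 407250.00 / 5130.00 = 79.39 in

x̄ = 21.41 in, ȳ = 79.39 in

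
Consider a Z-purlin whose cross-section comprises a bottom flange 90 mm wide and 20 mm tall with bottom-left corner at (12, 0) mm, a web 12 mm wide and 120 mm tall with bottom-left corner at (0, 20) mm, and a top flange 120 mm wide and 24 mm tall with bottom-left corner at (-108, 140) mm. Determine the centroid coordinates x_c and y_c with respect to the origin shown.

Part | A | x̄ᵢ | ȳᵢ | A·x̄ᵢ | A·ȳᵢ
bottom flange | 1800.00 | 57.00 | 10.00 | 102600.00 | 18000.00
web | 1440.00 | 6.00 | 80.00 | 8640.00 | 115200.00
top flange | 2880.00 | -48.00 | 152.00 | -138240.00 | 437760.00
Σ | 6120.00 |  |  | -27000.00 | 570960.00
x_c = -27000.00 / 6120.00 = -4.41 mm
y_c = 570960.00 / 6120.00 = 93.29 mm

x_c = -4.41 mm, y_c = 93.29 mm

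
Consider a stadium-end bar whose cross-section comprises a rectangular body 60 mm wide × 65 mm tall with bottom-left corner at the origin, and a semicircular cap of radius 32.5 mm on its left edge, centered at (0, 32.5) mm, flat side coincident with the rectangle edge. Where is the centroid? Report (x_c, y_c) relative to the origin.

Part | A | x̄ᵢ | ȳᵢ | A·x̄ᵢ | A·ȳᵢ
rectangular body | 3900.00 | 30.00 | 32.50 | 117000.00 | 126750.00
semicircular end | 1659.15 | -13.79 | 32.50 | -22885.42 | 53922.49
Σ | 5559.15 |  |  | 94114.58 | 180672.49
x_c = 94114.58 / 5559.15 = 16.93 mm
y_c = 180672.49 / 5559.15 = 32.50 mm

x_c = 16.93 mm, y_c = 32.50 mm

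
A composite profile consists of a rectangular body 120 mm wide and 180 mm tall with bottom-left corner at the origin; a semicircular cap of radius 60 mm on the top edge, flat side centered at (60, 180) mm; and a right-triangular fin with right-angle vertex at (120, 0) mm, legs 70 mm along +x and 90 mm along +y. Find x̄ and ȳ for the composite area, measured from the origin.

rectangular body: A = 120 × 180 = 21600.00, centroid at (60.00, 90.00).
semicircular top: A = ½π·60² = 5654.87, centroid at (60.00, 205.46).
triangular fin: A = ½·70·90 = 3150.00, centroid at (143.33, 30.00).
ΣA = 30404.87 mm²
ΣAx̄ = (21600.00)(60.00) + (5654.87)(60.00) + (3150.00)(143.33) = 2086792.01 mm³
ΣAȳ = (21600.00)(90.00) + (5654.87)(205.46) + (3150.00)(30.00) = 3200376.02 mm³
x̄ = 2086792.01 / 30404.87 = 68.63 mm
ȳ = 3200376.02 / 30404.87 = 105.26 mm

x̄ = 68.63 mm, ȳ = 105.26 mm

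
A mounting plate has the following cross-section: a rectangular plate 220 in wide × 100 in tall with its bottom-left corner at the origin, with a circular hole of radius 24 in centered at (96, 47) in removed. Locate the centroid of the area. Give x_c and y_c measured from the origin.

plate: A = 220 × 100 = 22000.00, centroid at (110.00, 50.00).
hole: A = −π·24² = -1809.56, centroid at (96.00, 47.00).
ΣA = 20190.44 in², ΣAx_c = 2246282.49 in³, ΣAy_c = 1014950.80 in³.
x_c = 2246282.49/20190.44 = 111.25 in; y_c = 1014950.80/20190.44 = 50.27 in.

x_c = 111.25 in, y_c = 50.27 in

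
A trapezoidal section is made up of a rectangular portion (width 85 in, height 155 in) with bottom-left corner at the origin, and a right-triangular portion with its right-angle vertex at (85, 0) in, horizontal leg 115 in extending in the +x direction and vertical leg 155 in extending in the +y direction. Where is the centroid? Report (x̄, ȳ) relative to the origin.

x̄ = 75.12 in, ȳ = 67.08 in

rectangular portion: A = 85 × 155 = 13175.00, centroid at (42.50, 77.50).
triangular portion: A = ½·115·155 = 8912.50, centroid at (123.33, 51.67).
ΣA = 22087.50 in², ΣAx̄ = 1659145.83 in³, ΣAȳ = 1481541.67 in³.
x̄ = 1659145.83/22087.50 = 75.12 in; ȳ = 1481541.67/22087.50 = 67.08 in.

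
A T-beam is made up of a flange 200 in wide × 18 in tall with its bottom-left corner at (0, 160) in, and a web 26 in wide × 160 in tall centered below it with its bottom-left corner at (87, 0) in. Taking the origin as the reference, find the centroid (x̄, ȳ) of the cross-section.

x̄ = 100.00 in, ȳ = 121.29 in

web: A = 26 × 160 = 4160.00, centroid at (100.00, 80.00).
flange: A = 200 × 18 = 3600.00, centroid at (100.00, 169.00).
ΣA = 7760.00 in², ΣAx̄ = 776000.00 in³, ΣAȳ = 941200.00 in³.
x̄ = 776000.00/7760.00 = 100.00 in; ȳ = 941200.00/7760.00 = 121.29 in.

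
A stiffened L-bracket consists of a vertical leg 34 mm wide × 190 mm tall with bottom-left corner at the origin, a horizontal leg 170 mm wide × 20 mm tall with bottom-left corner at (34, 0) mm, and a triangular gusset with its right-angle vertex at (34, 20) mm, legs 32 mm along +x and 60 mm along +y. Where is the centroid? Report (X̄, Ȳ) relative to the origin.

vertical leg: A = 34 × 190 = 6460.00, centroid at (17.00, 95.00).
horizontal leg: A = 170 × 20 = 3400.00, centroid at (119.00, 10.00).
gusset: A = ½·32·60 = 960.00, centroid at (44.67, 40.00).
ΣA = 10820.00 mm²
ΣAX̄ = (6460.00)(17.00) + (3400.00)(119.00) + (960.00)(44.67) = 557300.00 mm³
ΣAȲ = (6460.00)(95.00) + (3400.00)(10.00) + (960.00)(40.00) = 686100.00 mm³
X̄ = 557300.00 / 10820.00 = 51.51 mm
Ȳ = 686100.00 / 10820.00 = 63.41 mm

X̄ = 51.51 mm, Ȳ = 63.41 mm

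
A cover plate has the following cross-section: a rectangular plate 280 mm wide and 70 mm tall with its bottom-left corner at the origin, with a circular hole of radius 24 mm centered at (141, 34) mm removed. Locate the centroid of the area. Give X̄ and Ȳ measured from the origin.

plate: A = 280 × 70 = 19600.00, centroid at (140.00, 35.00).
hole: A = −π·24² = -1809.56, centroid at (141.00, 34.00).
ΣA = 17790.44 mm²
ΣAX̄ = (19600.00)(140.00) + (-1809.56)(141.00) = 2488852.41 mm³
ΣAȲ = (19600.00)(35.00) + (-1809.56)(34.00) = 624475.05 mm³
X̄ = 2488852.41 / 17790.44 = 139.90 mm
Ȳ = 624475.05 / 17790.44 = 35.10 mm

X̄ = 139.90 mm, Ȳ = 35.10 mm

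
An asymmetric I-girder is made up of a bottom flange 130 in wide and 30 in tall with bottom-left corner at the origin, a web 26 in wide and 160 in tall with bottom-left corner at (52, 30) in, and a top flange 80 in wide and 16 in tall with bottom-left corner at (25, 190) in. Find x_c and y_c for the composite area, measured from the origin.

Part | A | x̄ᵢ | ȳᵢ | A·x̄ᵢ | A·ȳᵢ
bottom flange | 3900.00 | 65.00 | 15.00 | 253500.00 | 58500.00
web | 4160.00 | 65.00 | 110.00 | 270400.00 | 457600.00
top flange | 1280.00 | 65.00 | 198.00 | 83200.00 | 253440.00
Σ | 9340.00 |  |  | 607100.00 | 769540.00
x_c = 607100.00 / 9340.00 = 65.00 in
y_c = 769540.00 / 9340.00 = 82.39 in

x_c = 65.00 in, y_c = 82.39 in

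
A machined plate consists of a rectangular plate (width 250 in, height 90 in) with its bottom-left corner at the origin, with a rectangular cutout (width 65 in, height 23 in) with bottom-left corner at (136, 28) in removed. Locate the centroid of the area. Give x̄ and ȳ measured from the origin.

x̄ = 121.90 in, ȳ = 45.39 in

plate: A = 250 × 90 = 22500.00, centroid at (125.00, 45.00).
hole: A = −(65 × 23) = -1495.00, centroid at (168.50, 39.50).
ΣA = 21005.00 in²
ΣAx̄ = (22500.00)(125.00) + (-1495.00)(168.50) = 2560592.50 in³
ΣAȳ = (22500.00)(45.00) + (-1495.00)(39.50) = 953447.50 in³
x̄ = 2560592.50 / 21005.00 = 121.90 in
ȳ = 953447.50 / 21005.00 = 45.39 in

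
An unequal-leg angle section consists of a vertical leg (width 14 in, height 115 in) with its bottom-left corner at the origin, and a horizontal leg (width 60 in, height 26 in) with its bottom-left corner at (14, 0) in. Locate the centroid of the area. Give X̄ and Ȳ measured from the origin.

Part | A | x̄ᵢ | ȳᵢ | A·x̄ᵢ | A·ȳᵢ
vertical leg | 1610.00 | 7.00 | 57.50 | 11270.00 | 92575.00
horizontal leg | 1560.00 | 44.00 | 13.00 | 68640.00 | 20280.00
Σ | 3170.00 |  |  | 79910.00 | 112855.00
X̄ = 79910.00 / 3170.00 = 25.21 in
Ȳ = 112855.00 / 3170.00 = 35.60 in

X̄ = 25.21 in, Ȳ = 35.60 in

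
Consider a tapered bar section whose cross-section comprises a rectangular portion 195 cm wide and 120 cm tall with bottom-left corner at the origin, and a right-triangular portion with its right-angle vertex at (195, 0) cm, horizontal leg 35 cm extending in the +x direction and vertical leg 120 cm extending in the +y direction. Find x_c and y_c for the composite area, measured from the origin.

rectangular portion: A = 195 × 120 = 23400.00, centroid at (97.50, 60.00).
triangular portion: A = ½·35·120 = 2100.00, centroid at (206.67, 40.00).
ΣA = 25500.00 cm²
ΣAx_c = (23400.00)(97.50) + (2100.00)(206.67) = 2715500.00 cm³
ΣAy_c = (23400.00)(60.00) + (2100.00)(40.00) = 1488000.00 cm³
x_c = 2715500.00 / 25500.00 = 106.49 cm
y_c = 1488000.00 / 25500.00 = 58.35 cm

x_c = 106.49 cm, y_c = 58.35 cm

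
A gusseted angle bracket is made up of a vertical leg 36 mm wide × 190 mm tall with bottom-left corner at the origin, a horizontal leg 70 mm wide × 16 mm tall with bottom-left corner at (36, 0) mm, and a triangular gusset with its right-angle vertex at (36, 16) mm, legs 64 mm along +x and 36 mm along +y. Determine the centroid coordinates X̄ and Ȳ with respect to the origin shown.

X̄ = 29.49 mm, Ȳ = 75.84 mm

Part | A | x̄ᵢ | ȳᵢ | A·x̄ᵢ | A·ȳᵢ
vertical leg | 6840.00 | 18.00 | 95.00 | 123120.00 | 649800.00
horizontal leg | 1120.00 | 71.00 | 8.00 | 79520.00 | 8960.00
gusset | 1152.00 | 57.33 | 28.00 | 66048.00 | 32256.00
Σ | 9112.00 |  |  | 268688.00 | 691016.00
X̄ = 268688.00 / 9112.00 = 29.49 mm
Ȳ = 691016.00 / 9112.00 = 75.84 mm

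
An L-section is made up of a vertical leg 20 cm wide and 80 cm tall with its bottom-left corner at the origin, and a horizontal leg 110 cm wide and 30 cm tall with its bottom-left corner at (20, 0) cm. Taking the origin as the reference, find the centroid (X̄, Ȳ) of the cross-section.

Part | A | x̄ᵢ | ȳᵢ | A·x̄ᵢ | A·ȳᵢ
vertical leg | 1600.00 | 10.00 | 40.00 | 16000.00 | 64000.00
horizontal leg | 3300.00 | 75.00 | 15.00 | 247500.00 | 49500.00
Σ | 4900.00 |  |  | 263500.00 | 113500.00
X̄ = 263500.00 / 4900.00 = 53.78 cm
Ȳ = 113500.00 / 4900.00 = 23.16 cm

X̄ = 53.78 cm, Ȳ = 23.16 cm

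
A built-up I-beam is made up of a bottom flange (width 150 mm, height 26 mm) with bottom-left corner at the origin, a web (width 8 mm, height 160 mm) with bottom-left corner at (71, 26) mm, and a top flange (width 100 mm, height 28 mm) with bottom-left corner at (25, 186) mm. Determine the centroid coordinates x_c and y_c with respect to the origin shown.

bottom flange: A = 150 × 26 = 3900.00, centroid at (75.00, 13.00).
web: A = 8 × 160 = 1280.00, centroid at (75.00, 106.00).
top flange: A = 100 × 28 = 2800.00, centroid at (75.00, 200.00).
ΣA = 7980.00 mm², ΣAx_c = 598500.00 mm³, ΣAy_c = 746380.00 mm³.
x_c = 598500.00/7980.00 = 75.00 mm; y_c = 746380.00/7980.00 = 93.53 mm.

x_c = 75.00 mm, y_c = 93.53 mm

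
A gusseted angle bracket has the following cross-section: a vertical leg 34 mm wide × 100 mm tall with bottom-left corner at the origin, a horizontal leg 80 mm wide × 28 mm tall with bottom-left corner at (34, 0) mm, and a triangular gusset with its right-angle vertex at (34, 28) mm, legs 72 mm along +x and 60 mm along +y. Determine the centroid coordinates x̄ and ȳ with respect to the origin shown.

vertical leg: A = 34 × 100 = 3400.00, centroid at (17.00, 50.00).
horizontal leg: A = 80 × 28 = 2240.00, centroid at (74.00, 14.00).
gusset: A = ½·72·60 = 2160.00, centroid at (58.00, 48.00).
ΣA = 7800.00 mm²
ΣAx̄ = (3400.00)(17.00) + (2240.00)(74.00) + (2160.00)(58.00) = 348840.00 mm³
ΣAȳ = (3400.00)(50.00) + (2240.00)(14.00) + (2160.00)(48.00) = 305040.00 mm³
x̄ = 348840.00 / 7800.00 = 44.72 mm
ȳ = 305040.00 / 7800.00 = 39.11 mm

x̄ = 44.72 mm, ȳ = 39.11 mm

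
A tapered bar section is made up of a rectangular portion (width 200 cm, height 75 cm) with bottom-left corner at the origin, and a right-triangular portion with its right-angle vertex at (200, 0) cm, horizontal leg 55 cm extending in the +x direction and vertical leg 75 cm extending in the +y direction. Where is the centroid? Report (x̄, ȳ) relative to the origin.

x̄ = 114.30 cm, ȳ = 35.99 cm

rectangular portion: A = 200 × 75 = 15000.00, centroid at (100.00, 37.50).
triangular portion: A = ½·55·75 = 2062.50, centroid at (218.33, 25.00).
ΣA = 17062.50 cm², ΣAx̄ = 1950312.50 cm³, ΣAȳ = 614062.50 cm³.
x̄ = 1950312.50/17062.50 = 114.30 cm; ȳ = 614062.50/17062.50 = 35.99 cm.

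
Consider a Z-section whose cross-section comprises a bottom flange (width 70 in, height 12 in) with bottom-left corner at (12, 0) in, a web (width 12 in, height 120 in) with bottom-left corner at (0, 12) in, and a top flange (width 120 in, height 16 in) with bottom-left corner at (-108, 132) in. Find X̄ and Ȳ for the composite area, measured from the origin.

bottom flange: A = 70 × 12 = 840.00, centroid at (47.00, 6.00).
web: A = 12 × 120 = 1440.00, centroid at (6.00, 72.00).
top flange: A = 120 × 16 = 1920.00, centroid at (-48.00, 140.00).
ΣA = 4200.00 in²
ΣAX̄ = (840.00)(47.00) + (1440.00)(6.00) + (1920.00)(-48.00) = -44040.00 in³
ΣAȲ = (840.00)(6.00) + (1440.00)(72.00) + (1920.00)(140.00) = 377520.00 in³
X̄ = -44040.00 / 4200.00 = -10.49 in
Ȳ = 377520.00 / 4200.00 = 89.89 in

X̄ = -10.49 in, Ȳ = 89.89 in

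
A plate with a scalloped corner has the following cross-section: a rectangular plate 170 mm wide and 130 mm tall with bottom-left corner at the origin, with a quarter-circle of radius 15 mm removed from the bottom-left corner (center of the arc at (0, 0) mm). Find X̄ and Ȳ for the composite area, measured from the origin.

X̄ = 85.63 mm, Ȳ = 65.47 mm

plate: A = 170 × 130 = 22100.00, centroid at (85.00, 65.00).
removed quarter-circle: A = −¼π·15² = -176.71, centroid at (6.37, 6.37).
ΣA = 21923.29 mm²
ΣAX̄ = (22100.00)(85.00) + (-176.71)(6.37) = 1877375.00 mm³
ΣAȲ = (22100.00)(65.00) + (-176.71)(6.37) = 1435375.00 mm³
X̄ = 1877375.00 / 21923.29 = 85.63 mm
Ȳ = 1435375.00 / 21923.29 = 65.47 mm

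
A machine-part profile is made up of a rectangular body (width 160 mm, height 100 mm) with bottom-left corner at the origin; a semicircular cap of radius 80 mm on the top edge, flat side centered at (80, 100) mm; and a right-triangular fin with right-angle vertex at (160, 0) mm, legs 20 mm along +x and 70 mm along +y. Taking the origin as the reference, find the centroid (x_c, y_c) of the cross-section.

Part | A | x̄ᵢ | ȳᵢ | A·x̄ᵢ | A·ȳᵢ
rectangular body | 16000.00 | 80.00 | 50.00 | 1280000.00 | 800000.00
semicircular top | 10053.10 | 80.00 | 133.95 | 804247.72 | 1346642.98
triangular fin | 700.00 | 166.67 | 23.33 | 116666.67 | 16333.33
Σ | 26753.10 |  |  | 2200914.39 | 2162976.32
x_c = 2200914.39 / 26753.10 = 82.27 mm
y_c = 2162976.32 / 26753.10 = 80.85 mm

x_c = 82.27 mm, y_c = 80.85 mm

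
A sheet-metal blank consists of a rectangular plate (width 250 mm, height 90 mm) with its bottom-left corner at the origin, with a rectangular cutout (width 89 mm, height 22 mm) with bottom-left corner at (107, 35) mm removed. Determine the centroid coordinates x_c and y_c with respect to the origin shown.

x_c = 122.47 mm, y_c = 44.90 mm

Part | A | x̄ᵢ | ȳᵢ | A·x̄ᵢ | A·ȳᵢ
plate | 22500.00 | 125.00 | 45.00 | 2812500.00 | 1012500.00
hole | -1958.00 | 151.50 | 46.00 | -296637.00 | -90068.00
Σ | 20542.00 |  |  | 2515863.00 | 922432.00
x_c = 2515863.00 / 20542.00 = 122.47 mm
y_c = 922432.00 / 20542.00 = 44.90 mm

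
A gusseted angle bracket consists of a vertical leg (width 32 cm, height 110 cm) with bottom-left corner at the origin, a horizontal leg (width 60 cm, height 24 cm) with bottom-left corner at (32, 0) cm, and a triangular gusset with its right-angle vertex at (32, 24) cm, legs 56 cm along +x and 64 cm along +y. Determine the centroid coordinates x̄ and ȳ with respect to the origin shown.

x̄ = 35.01 cm, ȳ = 43.26 cm

vertical leg: A = 32 × 110 = 3520.00, centroid at (16.00, 55.00).
horizontal leg: A = 60 × 24 = 1440.00, centroid at (62.00, 12.00).
gusset: A = ½·56·64 = 1792.00, centroid at (50.67, 45.33).
ΣA = 6752.00 cm²
ΣAx̄ = (3520.00)(16.00) + (1440.00)(62.00) + (1792.00)(50.67) = 236394.67 cm³
ΣAȳ = (3520.00)(55.00) + (1440.00)(12.00) + (1792.00)(45.33) = 292117.33 cm³
x̄ = 236394.67 / 6752.00 = 35.01 cm
ȳ = 292117.33 / 6752.00 = 43.26 cm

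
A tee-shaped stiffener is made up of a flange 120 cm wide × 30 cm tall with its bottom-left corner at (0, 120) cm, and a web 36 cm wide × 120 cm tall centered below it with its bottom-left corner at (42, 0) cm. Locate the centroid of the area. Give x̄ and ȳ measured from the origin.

web: A = 36 × 120 = 4320.00, centroid at (60.00, 60.00).
flange: A = 120 × 30 = 3600.00, centroid at (60.00, 135.00).
ΣA = 7920.00 cm², ΣAx̄ = 475200.00 cm³, ΣAȳ = 745200.00 cm³.
x̄ = 475200.00/7920.00 = 60.00 cm; ȳ = 745200.00/7920.00 = 94.09 cm.

x̄ = 60.00 cm, ȳ = 94.09 cm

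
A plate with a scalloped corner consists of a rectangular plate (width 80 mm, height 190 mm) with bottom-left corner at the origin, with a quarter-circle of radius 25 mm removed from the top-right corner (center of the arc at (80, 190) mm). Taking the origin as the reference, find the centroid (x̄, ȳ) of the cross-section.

x̄ = 39.02 mm, ȳ = 92.18 mm

plate: A = 80 × 190 = 15200.00, centroid at (40.00, 95.00).
removed quarter-circle: A = −¼π·25² = -490.87, centroid at (69.39, 179.39).
ΣA = 14709.13 mm²
ΣAx̄ = (15200.00)(40.00) + (-490.87)(69.39) = 573938.43 mm³
ΣAȳ = (15200.00)(95.00) + (-490.87)(179.39) = 1355942.30 mm³
x̄ = 573938.43 / 14709.13 = 39.02 mm
ȳ = 1355942.30 / 14709.13 = 92.18 mm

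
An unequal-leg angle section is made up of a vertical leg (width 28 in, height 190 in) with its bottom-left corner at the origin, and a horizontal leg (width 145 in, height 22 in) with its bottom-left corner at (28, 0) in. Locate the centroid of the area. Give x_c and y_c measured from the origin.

x_c = 46.42 in, y_c = 63.51 in

Part | A | x̄ᵢ | ȳᵢ | A·x̄ᵢ | A·ȳᵢ
vertical leg | 5320.00 | 14.00 | 95.00 | 74480.00 | 505400.00
horizontal leg | 3190.00 | 100.50 | 11.00 | 320595.00 | 35090.00
Σ | 8510.00 |  |  | 395075.00 | 540490.00
x_c = 395075.00 / 8510.00 = 46.42 in
y_c = 540490.00 / 8510.00 = 63.51 in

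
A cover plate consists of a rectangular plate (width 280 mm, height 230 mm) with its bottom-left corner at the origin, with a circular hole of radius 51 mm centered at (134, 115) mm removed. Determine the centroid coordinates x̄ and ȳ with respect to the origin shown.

x̄ = 140.87 mm, ȳ = 115.00 mm

Part | A | x̄ᵢ | ȳᵢ | A·x̄ᵢ | A·ȳᵢ
plate | 64400.00 | 140.00 | 115.00 | 9016000.00 | 7406000.00
hole | -8171.28 | 134.00 | 115.00 | -1094951.85 | -939697.49
Σ | 56228.72 |  |  | 7921048.15 | 6466302.51
x̄ = 7921048.15 / 56228.72 = 140.87 mm
ȳ = 6466302.51 / 56228.72 = 115.00 mm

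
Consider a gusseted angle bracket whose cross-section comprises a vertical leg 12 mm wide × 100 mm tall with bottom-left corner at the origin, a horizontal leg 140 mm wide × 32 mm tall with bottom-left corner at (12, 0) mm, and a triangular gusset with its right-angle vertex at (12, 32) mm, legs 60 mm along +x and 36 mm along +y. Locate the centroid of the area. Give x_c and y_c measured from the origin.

vertical leg: A = 12 × 100 = 1200.00, centroid at (6.00, 50.00).
horizontal leg: A = 140 × 32 = 4480.00, centroid at (82.00, 16.00).
gusset: A = ½·60·36 = 1080.00, centroid at (32.00, 44.00).
ΣA = 6760.00 mm²
ΣAx_c = (1200.00)(6.00) + (4480.00)(82.00) + (1080.00)(32.00) = 409120.00 mm³
ΣAy_c = (1200.00)(50.00) + (4480.00)(16.00) + (1080.00)(44.00) = 179200.00 mm³
x_c = 409120.00 / 6760.00 = 60.52 mm
y_c = 179200.00 / 6760.00 = 26.51 mm

x_c = 60.52 mm, y_c = 26.51 mm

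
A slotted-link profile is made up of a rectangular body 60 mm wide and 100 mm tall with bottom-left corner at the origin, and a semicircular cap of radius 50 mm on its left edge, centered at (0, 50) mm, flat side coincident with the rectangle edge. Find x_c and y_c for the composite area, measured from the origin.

x_c = 9.74 mm, y_c = 50.00 mm

rectangular body: A = 60 × 100 = 6000.00, centroid at (30.00, 50.00).
semicircular end: A = ½π·50² = 3926.99, centroid at (-21.22, 50.00).
ΣA = 9926.99 mm²
ΣAx_c = (6000.00)(30.00) + (3926.99)(-21.22) = 96666.67 mm³
ΣAy_c = (6000.00)(50.00) + (3926.99)(50.00) = 496349.54 mm³
x_c = 96666.67 / 9926.99 = 9.74 mm
y_c = 496349.54 / 9926.99 = 50.00 mm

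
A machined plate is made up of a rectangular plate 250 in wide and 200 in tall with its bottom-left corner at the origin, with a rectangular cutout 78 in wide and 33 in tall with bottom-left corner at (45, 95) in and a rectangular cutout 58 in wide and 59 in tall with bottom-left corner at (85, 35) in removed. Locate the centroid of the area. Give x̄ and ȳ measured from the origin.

plate: A = 250 × 200 = 50000.00, centroid at (125.00, 100.00).
hole 1: A = −(78 × 33) = -2574.00, centroid at (84.00, 111.50).
hole 2: A = −(58 × 59) = -3422.00, centroid at (114.00, 64.50).
ΣA = 44004.00 in², ΣAx̄ = 5643676.00 in³, ΣAȳ = 4492280.00 in³.
x̄ = 5643676.00/44004.00 = 128.25 in; ȳ = 4492280.00/44004.00 = 102.09 in.

x̄ = 128.25 in, ȳ = 102.09 in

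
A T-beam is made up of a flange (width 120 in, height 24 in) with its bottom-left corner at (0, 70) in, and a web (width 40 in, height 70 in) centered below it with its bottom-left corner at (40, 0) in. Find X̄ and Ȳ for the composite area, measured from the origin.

web: A = 40 × 70 = 2800.00, centroid at (60.00, 35.00).
flange: A = 120 × 24 = 2880.00, centroid at (60.00, 82.00).
ΣA = 5680.00 in²
ΣAX̄ = (2800.00)(60.00) + (2880.00)(60.00) = 340800.00 in³
ΣAȲ = (2800.00)(35.00) + (2880.00)(82.00) = 334160.00 in³
X̄ = 340800.00 / 5680.00 = 60.00 in
Ȳ = 334160.00 / 5680.00 = 58.83 in

X̄ = 60.00 in, Ȳ = 58.83 in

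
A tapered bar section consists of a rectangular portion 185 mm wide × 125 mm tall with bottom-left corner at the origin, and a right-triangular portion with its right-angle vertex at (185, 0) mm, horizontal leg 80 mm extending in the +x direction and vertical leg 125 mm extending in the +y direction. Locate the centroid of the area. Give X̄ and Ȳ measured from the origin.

X̄ = 113.69 mm, Ȳ = 58.80 mm

Part | A | x̄ᵢ | ȳᵢ | A·x̄ᵢ | A·ȳᵢ
rectangular portion | 23125.00 | 92.50 | 62.50 | 2139062.50 | 1445312.50
triangular portion | 5000.00 | 211.67 | 41.67 | 1058333.33 | 208333.33
Σ | 28125.00 |  |  | 3197395.83 | 1653645.83
X̄ = 3197395.83 / 28125.00 = 113.69 mm
Ȳ = 1653645.83 / 28125.00 = 58.80 mm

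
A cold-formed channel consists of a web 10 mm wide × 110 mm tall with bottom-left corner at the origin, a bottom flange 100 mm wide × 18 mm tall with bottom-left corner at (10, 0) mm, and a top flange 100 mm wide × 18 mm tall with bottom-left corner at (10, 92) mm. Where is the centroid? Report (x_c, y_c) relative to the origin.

x_c = 47.13 mm, y_c = 55.00 mm

web: A = 10 × 110 = 1100.00, centroid at (5.00, 55.00).
bottom flange: A = 100 × 18 = 1800.00, centroid at (60.00, 9.00).
top flange: A = 100 × 18 = 1800.00, centroid at (60.00, 101.00).
ΣA = 4700.00 mm²
ΣAx_c = (1100.00)(5.00) + (1800.00)(60.00) + (1800.00)(60.00) = 221500.00 mm³
ΣAy_c = (1100.00)(55.00) + (1800.00)(9.00) + (1800.00)(101.00) = 258500.00 mm³
x_c = 221500.00 / 4700.00 = 47.13 mm
y_c = 258500.00 / 4700.00 = 55.00 mm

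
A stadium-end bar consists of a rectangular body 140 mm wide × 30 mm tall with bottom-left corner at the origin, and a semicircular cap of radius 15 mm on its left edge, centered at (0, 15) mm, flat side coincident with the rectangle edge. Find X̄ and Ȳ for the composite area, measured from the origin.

X̄ = 64.07 mm, Ȳ = 15.00 mm

rectangular body: A = 140 × 30 = 4200.00, centroid at (70.00, 15.00).
semicircular end: A = ½π·15² = 353.43, centroid at (-6.37, 15.00).
ΣA = 4553.43 mm²
ΣAX̄ = (4200.00)(70.00) + (353.43)(-6.37) = 291750.00 mm³
ΣAȲ = (4200.00)(15.00) + (353.43)(15.00) = 68301.44 mm³
X̄ = 291750.00 / 4553.43 = 64.07 mm
Ȳ = 68301.44 / 4553.43 = 15.00 mm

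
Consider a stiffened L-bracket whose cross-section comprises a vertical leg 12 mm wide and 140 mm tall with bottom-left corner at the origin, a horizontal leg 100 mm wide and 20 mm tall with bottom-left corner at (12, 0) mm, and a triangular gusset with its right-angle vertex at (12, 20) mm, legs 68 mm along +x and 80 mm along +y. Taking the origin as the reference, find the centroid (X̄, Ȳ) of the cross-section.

Part | A | x̄ᵢ | ȳᵢ | A·x̄ᵢ | A·ȳᵢ
vertical leg | 1680.00 | 6.00 | 70.00 | 10080.00 | 117600.00
horizontal leg | 2000.00 | 62.00 | 10.00 | 124000.00 | 20000.00
gusset | 2720.00 | 34.67 | 46.67 | 94293.33 | 126933.33
Σ | 6400.00 |  |  | 228373.33 | 264533.33
X̄ = 228373.33 / 6400.00 = 35.68 mm
Ȳ = 264533.33 / 6400.00 = 41.33 mm

X̄ = 35.68 mm, Ȳ = 41.33 mm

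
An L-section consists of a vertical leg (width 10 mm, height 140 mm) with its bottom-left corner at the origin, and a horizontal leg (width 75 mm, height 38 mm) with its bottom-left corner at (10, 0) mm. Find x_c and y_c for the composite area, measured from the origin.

x_c = 33.50 mm, y_c = 35.80 mm

vertical leg: A = 10 × 140 = 1400.00, centroid at (5.00, 70.00).
horizontal leg: A = 75 × 38 = 2850.00, centroid at (47.50, 19.00).
ΣA = 4250.00 mm²
ΣAx_c = (1400.00)(5.00) + (2850.00)(47.50) = 142375.00 mm³
ΣAy_c = (1400.00)(70.00) + (2850.00)(19.00) = 152150.00 mm³
x_c = 142375.00 / 4250.00 = 33.50 mm
y_c = 152150.00 / 4250.00 = 35.80 mm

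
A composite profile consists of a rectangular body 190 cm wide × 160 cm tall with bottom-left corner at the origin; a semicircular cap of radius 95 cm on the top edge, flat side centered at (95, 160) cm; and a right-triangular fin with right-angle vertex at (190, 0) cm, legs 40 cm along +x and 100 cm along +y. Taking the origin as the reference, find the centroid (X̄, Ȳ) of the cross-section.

Part | A | x̄ᵢ | ȳᵢ | A·x̄ᵢ | A·ȳᵢ
rectangular body | 30400.00 | 95.00 | 80.00 | 2888000.00 | 2432000.00
semicircular top | 14176.44 | 95.00 | 200.32 | 1346761.50 | 2839813.23
triangular fin | 2000.00 | 203.33 | 33.33 | 406666.67 | 66666.67
Σ | 46576.44 |  |  | 4641428.17 | 5338479.90
X̄ = 4641428.17 / 46576.44 = 99.65 cm
Ȳ = 5338479.90 / 46576.44 = 114.62 cm

X̄ = 99.65 cm, Ȳ = 114.62 cm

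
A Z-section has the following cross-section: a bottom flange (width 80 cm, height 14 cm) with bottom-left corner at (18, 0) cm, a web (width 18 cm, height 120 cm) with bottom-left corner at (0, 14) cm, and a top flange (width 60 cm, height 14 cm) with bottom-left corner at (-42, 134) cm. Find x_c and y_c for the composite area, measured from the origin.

Part | A | x̄ᵢ | ȳᵢ | A·x̄ᵢ | A·ȳᵢ
bottom flange | 1120.00 | 58.00 | 7.00 | 64960.00 | 7840.00
web | 2160.00 | 9.00 | 74.00 | 19440.00 | 159840.00
top flange | 840.00 | -12.00 | 141.00 | -10080.00 | 118440.00
Σ | 4120.00 |  |  | 74320.00 | 286120.00
x_c = 74320.00 / 4120.00 = 18.04 cm
y_c = 286120.00 / 4120.00 = 69.45 cm

x_c = 18.04 cm, y_c = 69.45 cm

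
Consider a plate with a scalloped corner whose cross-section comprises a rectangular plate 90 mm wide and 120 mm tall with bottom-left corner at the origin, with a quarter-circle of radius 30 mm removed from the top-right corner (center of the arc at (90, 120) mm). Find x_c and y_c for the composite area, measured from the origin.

Part | A | x̄ᵢ | ȳᵢ | A·x̄ᵢ | A·ȳᵢ
plate | 10800.00 | 45.00 | 60.00 | 486000.00 | 648000.00
removed quarter-circle | -706.86 | 77.27 | 107.27 | -54617.25 | -75823.00
Σ | 10093.14 |  |  | 431382.75 | 572177.00
x_c = 431382.75 / 10093.14 = 42.74 mm
y_c = 572177.00 / 10093.14 = 56.69 mm

x_c = 42.74 mm, y_c = 56.69 mm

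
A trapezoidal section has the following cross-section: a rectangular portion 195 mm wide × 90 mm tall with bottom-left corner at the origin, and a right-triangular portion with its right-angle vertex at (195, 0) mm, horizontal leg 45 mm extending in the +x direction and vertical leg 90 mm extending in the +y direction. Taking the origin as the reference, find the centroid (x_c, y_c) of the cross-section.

x_c = 109.14 mm, y_c = 43.45 mm

Part | A | x̄ᵢ | ȳᵢ | A·x̄ᵢ | A·ȳᵢ
rectangular portion | 17550.00 | 97.50 | 45.00 | 1711125.00 | 789750.00
triangular portion | 2025.00 | 210.00 | 30.00 | 425250.00 | 60750.00
Σ | 19575.00 |  |  | 2136375.00 | 850500.00
x_c = 2136375.00 / 19575.00 = 109.14 mm
y_c = 850500.00 / 19575.00 = 43.45 mm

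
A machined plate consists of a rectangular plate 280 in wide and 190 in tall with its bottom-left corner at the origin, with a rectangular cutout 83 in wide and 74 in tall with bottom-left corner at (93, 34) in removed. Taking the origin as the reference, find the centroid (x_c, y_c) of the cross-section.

x_c = 140.72 in, y_c = 98.13 in

plate: A = 280 × 190 = 53200.00, centroid at (140.00, 95.00).
hole: A = −(83 × 74) = -6142.00, centroid at (134.50, 71.00).
ΣA = 47058.00 in², ΣAx_c = 6621901.00 in³, ΣAy_c = 4617918.00 in³.
x_c = 6621901.00/47058.00 = 140.72 in; y_c = 4617918.00/47058.00 = 98.13 in.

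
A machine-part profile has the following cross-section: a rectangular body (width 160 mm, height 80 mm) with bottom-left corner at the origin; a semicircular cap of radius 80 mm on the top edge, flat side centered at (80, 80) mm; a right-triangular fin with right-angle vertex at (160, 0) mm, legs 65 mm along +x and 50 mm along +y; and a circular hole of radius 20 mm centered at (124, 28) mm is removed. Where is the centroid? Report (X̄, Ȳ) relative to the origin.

X̄ = 84.73 mm, Ȳ = 71.03 mm

rectangular body: A = 160 × 80 = 12800.00, centroid at (80.00, 40.00).
semicircular top: A = ½π·80² = 10053.10, centroid at (80.00, 113.95).
triangular fin: A = ½·65·50 = 1625.00, centroid at (181.67, 16.67).
hole: A = −π·20² = -1256.64, centroid at (124.00, 28.00).
ΣA = 23221.46 mm², ΣAX̄ = 1967633.06 mm³, ΣAȲ = 1649478.55 mm³.
X̄ = 1967633.06/23221.46 = 84.73 mm; Ȳ = 1649478.55/23221.46 = 71.03 mm.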